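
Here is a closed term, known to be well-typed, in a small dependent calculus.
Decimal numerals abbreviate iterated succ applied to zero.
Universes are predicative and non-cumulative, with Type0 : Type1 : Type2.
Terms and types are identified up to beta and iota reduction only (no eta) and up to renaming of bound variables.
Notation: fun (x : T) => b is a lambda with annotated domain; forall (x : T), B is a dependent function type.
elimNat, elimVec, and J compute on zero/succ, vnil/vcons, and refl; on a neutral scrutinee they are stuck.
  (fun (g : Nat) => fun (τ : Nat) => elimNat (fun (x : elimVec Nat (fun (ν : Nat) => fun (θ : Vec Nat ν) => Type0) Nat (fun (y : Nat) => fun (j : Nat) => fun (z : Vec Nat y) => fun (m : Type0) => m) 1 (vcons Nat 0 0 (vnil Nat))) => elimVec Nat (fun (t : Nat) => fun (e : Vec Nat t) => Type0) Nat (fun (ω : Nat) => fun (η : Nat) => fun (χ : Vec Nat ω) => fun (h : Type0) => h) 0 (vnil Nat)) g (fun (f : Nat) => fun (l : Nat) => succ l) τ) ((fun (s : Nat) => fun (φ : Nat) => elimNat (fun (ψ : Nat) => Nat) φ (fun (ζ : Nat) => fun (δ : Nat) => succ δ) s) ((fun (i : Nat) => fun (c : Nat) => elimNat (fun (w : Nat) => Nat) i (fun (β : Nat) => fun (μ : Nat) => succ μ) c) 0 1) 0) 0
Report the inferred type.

inferred type:
  Nat


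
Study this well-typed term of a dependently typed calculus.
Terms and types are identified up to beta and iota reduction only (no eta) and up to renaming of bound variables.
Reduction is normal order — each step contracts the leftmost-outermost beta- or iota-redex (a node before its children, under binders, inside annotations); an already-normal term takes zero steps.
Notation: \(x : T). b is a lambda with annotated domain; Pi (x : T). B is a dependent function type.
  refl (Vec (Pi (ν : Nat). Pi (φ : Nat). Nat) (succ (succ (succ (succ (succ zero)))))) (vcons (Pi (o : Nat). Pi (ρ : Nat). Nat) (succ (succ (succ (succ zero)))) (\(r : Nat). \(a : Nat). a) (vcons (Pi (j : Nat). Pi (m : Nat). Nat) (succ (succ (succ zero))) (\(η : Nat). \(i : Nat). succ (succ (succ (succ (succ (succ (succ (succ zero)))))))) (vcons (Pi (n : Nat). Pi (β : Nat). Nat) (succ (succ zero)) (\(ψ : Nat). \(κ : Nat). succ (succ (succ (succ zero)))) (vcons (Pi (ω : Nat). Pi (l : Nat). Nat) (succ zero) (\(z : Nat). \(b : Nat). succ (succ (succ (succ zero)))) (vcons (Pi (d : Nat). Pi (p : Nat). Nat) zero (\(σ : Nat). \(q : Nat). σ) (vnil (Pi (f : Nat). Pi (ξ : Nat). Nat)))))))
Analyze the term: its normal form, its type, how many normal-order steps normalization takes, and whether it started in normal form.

normal form:
  refl (Vec (Pi (ν : Nat). Pi (φ : Nat). Nat) (succ (succ (succ (succ (succ zero)))))) (vcons (Pi (o : Nat). Pi (ρ : Nat). Nat) (succ (succ (succ (succ zero)))) (\(r : Nat). \(a : Nat). a) (vcons (Pi (j : Nat). Pi (m : Nat). Nat) (succ (succ (succ zero))) (\(η : Nat). \(i : Nat). succ (succ (succ (succ (succ (succ (succ (succ zero)))))))) (vcons (Pi (n : Nat). Pi (β : Nat). Nat) (succ (succ zero)) (\(ψ : Nat). \(κ : Nat). succ (succ (succ (succ zero)))) (vcons (Pi (ω : Nat). Pi (l : Nat). Nat) (succ zero) (\(z : Nat). \(b : Nat). succ (succ (succ (succ zero)))) (vcons (Pi (d : Nat). Pi (p : Nat). Nat) zero (\(σ : Nat). \(q : Nat). σ) (vnil (Pi (f : Nat). Pi (ξ : Nat). Nat)))))))
inferred type:
  Eq (Vec (Pi (ν : Nat). Pi (φ : Nat). Nat) (succ (succ (succ (succ (succ zero)))))) (vcons (Pi (o : Nat). Pi (ρ : Nat). Nat) (succ (succ (succ (succ zero)))) (\(r : Nat). \(a : Nat). a) (vcons (Pi (j : Nat). Pi (m : Nat). Nat) (succ (succ (succ zero))) (\(η : Nat). \(i : Nat). succ (succ (succ (succ (succ (succ (succ (succ zero)))))))) (vcons (Pi (n : Nat). Pi (β : Nat). Nat) (succ (succ zero)) (\(ψ : Nat). \(κ : Nat). succ (succ (succ (succ zero)))) (vcons (Pi (ω : Nat). Pi (l : Nat). Nat) (succ zero) (\(z : Nat). \(b : Nat). succ (succ (succ (succ zero)))) (vcons (Pi (d : Nat). Pi (p : Nat). Nat) zero (\(σ : Nat). \(q : Nat). σ) (vnil (Pi (f : Nat). Pi (ξ : Nat). Nat))))))) (vcons (Pi (δ : Nat). Pi (μ : Nat). Nat) (succ (succ (succ (succ zero)))) (\(u : Nat). \(g : Nat). g) (vcons (Pi (y : Nat). Pi (h : Nat). Nat) (succ (succ (succ zero))) (\(c : Nat). \(ε : Nat). succ (succ (succ (succ (succ (succ (succ (succ zero)))))))) (vcons (Pi (θ : Nat). Pi (s : Nat). Nat) (succ (succ zero)) (\(χ : Nat). \(ζ : Nat). succ (succ (succ (succ zero)))) (vcons (Pi (w : Nat). Pi (x : Nat). Nat) (succ zero) (\(v : Nat). \(τ : Nat). succ (succ (succ (succ zero)))) (vcons (Pi (e : Nat). Pi (k : Nat). Nat) zero (\(γ : Nat). \(α : Nat). γ) (vnil (Pi (t : Nat). Pi (x1 : Nat). Nat)))))))
reduction steps (normal order): 0
started in normal form: yes


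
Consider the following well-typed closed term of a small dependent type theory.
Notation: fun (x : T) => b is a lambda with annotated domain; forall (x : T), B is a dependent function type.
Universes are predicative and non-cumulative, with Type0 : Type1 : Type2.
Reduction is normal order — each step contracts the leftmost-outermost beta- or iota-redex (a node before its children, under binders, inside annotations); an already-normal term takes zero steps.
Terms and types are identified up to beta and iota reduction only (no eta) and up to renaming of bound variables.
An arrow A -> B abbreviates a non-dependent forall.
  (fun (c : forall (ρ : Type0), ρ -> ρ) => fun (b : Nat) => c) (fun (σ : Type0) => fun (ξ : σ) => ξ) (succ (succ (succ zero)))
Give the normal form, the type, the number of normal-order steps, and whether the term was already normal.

reduced normal form:
  fun (c : Type0) => fun (ρ : c) => ρ
inferred type:
  forall (c : Type0), c -> c
steps to reach normal form (normal order): 2
already normal: no
first contracted redex: a beta-redex


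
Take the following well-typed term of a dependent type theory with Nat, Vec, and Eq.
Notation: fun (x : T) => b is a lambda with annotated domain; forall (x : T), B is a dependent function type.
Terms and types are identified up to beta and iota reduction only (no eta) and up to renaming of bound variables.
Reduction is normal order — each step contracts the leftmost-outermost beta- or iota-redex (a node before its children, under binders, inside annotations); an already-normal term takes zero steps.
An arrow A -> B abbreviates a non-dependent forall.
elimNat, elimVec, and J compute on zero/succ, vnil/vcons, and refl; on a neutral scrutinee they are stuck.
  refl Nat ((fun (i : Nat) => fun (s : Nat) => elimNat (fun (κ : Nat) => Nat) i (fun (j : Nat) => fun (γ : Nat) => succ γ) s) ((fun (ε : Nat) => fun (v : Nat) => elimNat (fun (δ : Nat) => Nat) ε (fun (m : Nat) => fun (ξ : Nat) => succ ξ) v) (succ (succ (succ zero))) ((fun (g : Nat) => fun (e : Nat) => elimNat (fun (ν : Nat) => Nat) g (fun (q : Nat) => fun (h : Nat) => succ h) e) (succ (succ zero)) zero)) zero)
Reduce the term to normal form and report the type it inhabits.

resulting normal form:
  refl Nat (succ (succ (succ (succ (succ zero)))))
the term's type:
  Eq Nat (succ (succ (succ (succ (succ zero))))) (succ (succ (succ (succ (succ zero)))))


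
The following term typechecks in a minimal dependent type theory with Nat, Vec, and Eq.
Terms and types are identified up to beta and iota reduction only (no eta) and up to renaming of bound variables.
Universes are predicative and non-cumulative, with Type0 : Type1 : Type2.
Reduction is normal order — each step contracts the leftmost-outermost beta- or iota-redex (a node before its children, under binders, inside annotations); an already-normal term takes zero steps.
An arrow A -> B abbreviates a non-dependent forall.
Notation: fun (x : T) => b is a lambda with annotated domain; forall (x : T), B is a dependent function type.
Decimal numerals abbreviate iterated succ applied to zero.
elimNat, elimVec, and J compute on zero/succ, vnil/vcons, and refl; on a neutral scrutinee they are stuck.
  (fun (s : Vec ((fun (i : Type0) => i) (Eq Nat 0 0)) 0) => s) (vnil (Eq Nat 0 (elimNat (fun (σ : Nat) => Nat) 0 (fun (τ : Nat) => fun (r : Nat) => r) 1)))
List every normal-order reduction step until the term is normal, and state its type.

normal-order reduction:
  (fun (s : Vec ((fun (i : Type0) => i) (Eq Nat 0 0)) 0) => s) (vnil (Eq Nat 0 (elimNat (fun (σ : Nat) => Nat) 0 (fun (τ : Nat) => fun (r : Nat) => r) 1)))
  ~> vnil (Eq Nat 0 (elimNat (fun (s : Nat) => Nat) 0 (fun (i : Nat) => fun (σ : Nat) => σ) 1))
  ~> vnil (Eq Nat 0 ((fun (s : Nat) => fun (i : Nat) => i) 0 (elimNat (fun (σ : Nat) => Nat) 0 (fun (τ : Nat) => fun (r : Nat) => r) 0)))
  ~> vnil (Eq Nat 0 ((fun (s : Nat) => s) (elimNat (fun (i : Nat) => Nat) 0 (fun (σ : Nat) => fun (τ : Nat) => τ) 0)))
  ~> vnil (Eq Nat 0 (elimNat (fun (s : Nat) => Nat) 0 (fun (i : Nat) => fun (σ : Nat) => σ) 0))
  ~> vnil (Eq Nat 0 0)
inferred type:
  Vec (Eq Nat 0 0) 0


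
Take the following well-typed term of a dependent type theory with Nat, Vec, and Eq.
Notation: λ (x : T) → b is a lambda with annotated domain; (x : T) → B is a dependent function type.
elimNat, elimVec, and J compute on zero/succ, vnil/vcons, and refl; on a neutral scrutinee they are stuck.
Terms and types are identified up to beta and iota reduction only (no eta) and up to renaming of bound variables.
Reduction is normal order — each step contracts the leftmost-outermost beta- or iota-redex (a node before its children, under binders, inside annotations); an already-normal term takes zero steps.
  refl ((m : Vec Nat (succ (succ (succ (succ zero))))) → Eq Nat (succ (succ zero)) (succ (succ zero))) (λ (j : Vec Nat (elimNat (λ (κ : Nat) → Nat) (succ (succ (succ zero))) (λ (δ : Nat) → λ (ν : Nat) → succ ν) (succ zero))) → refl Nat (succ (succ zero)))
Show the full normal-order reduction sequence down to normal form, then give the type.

normal-order reduction sequence:
  refl ((m : Vec Nat (succ (succ (succ (succ zero))))) → Eq Nat (succ (succ zero)) (succ (succ zero))) (λ (j : Vec Nat (elimNat (λ (κ : Nat) → Nat) (succ (succ (succ zero))) (λ (δ : Nat) → λ (ν : Nat) → succ ν) (succ zero))) → refl Nat (succ (succ zero)))
  ~> refl ((m : Vec Nat (succ (succ (succ (succ zero))))) → Eq Nat (succ (succ zero)) (succ (succ zero))) (λ (j : Vec Nat ((λ (κ : Nat) → λ (δ : Nat) → succ δ) zero (elimNat (λ (ν : Nat) → Nat) (succ (succ (succ zero))) (λ (r : Nat) → λ (d : Nat) → succ d) zero))) → refl Nat (succ (succ zero)))
  ~> refl ((m : Vec Nat (succ (succ (succ (succ zero))))) → Eq Nat (succ (succ zero)) (succ (succ zero))) (λ (j : Vec Nat ((λ (κ : Nat) → succ κ) (elimNat (λ (δ : Nat) → Nat) (succ (succ (succ zero))) (λ (ν : Nat) → λ (r : Nat) → succ r) zero))) → refl Nat (succ (succ zero)))
  ~> refl ((m : Vec Nat (succ (succ (succ (succ zero))))) → Eq Nat (succ (succ zero)) (succ (succ zero))) (λ (j : Vec Nat (succ (elimNat (λ (κ : Nat) → Nat) (succ (succ (succ zero))) (λ (δ : Nat) → λ (ν : Nat) → succ ν) zero))) → refl Nat (succ (succ zero)))
  ~> refl ((m : Vec Nat (succ (succ (succ (succ zero))))) → Eq Nat (succ (succ zero)) (succ (succ zero))) (λ (j : Vec Nat (succ (succ (succ (succ zero))))) → refl Nat (succ (succ zero)))
inferred type:
  Eq ((m : Vec Nat (succ (succ (succ (succ zero))))) → Eq Nat (succ (succ zero)) (succ (succ zero))) (λ (j : Vec Nat (succ (succ (succ (succ zero))))) → refl Nat (succ (succ zero))) (λ (κ : Vec Nat (succ (succ (succ (succ zero))))) → refl Nat (succ (succ zero)))


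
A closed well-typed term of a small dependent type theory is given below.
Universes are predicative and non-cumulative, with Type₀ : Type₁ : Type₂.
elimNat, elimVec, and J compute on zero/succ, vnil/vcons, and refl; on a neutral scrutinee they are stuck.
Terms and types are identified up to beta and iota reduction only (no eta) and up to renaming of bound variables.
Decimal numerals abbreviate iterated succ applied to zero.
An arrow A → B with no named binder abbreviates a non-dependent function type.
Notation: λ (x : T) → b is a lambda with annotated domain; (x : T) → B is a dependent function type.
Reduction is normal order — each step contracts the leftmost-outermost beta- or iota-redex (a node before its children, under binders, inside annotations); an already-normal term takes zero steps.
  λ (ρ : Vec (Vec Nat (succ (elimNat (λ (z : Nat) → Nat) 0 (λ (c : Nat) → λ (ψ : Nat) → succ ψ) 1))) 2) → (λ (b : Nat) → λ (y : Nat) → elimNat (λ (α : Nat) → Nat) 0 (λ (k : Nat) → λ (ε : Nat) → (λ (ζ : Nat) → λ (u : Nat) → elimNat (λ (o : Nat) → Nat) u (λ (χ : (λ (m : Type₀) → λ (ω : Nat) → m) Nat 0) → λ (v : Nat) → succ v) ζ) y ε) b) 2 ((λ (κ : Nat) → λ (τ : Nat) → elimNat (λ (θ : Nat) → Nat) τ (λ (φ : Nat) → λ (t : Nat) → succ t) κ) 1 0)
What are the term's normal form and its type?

normal form:
  λ (ρ : Vec (Vec Nat 2) 2) → 2
type:
  Vec (Vec Nat 2) 2 → Nat
observation: 41 normal-order steps separate the term from its normal form.


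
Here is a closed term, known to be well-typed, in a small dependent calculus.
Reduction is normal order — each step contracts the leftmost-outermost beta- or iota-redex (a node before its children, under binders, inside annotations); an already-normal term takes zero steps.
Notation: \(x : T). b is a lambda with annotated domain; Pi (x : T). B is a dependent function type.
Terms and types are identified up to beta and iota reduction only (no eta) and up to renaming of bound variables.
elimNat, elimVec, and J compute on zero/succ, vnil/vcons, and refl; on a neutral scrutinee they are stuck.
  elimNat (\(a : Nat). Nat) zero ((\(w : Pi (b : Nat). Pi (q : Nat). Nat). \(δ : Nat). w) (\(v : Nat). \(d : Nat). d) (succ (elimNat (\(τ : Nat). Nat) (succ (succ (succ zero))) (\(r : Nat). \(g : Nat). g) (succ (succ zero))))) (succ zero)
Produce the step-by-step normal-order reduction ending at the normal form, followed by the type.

normal-order reduction:
  elimNat (\(a : Nat). Nat) zero ((\(w : Pi (b : Nat). Pi (q : Nat). Nat). \(δ : Nat). w) (\(v : Nat). \(d : Nat). d) (succ (elimNat (\(τ : Nat). Nat) (succ (succ (succ zero))) (\(r : Nat). \(g : Nat). g) (succ (succ zero))))) (succ zero)
  ~> (\(a : Pi (w : Nat). Pi (b : Nat). Nat). \(q : Nat). a) (\(δ : Nat). \(v : Nat). v) (succ (elimNat (\(d : Nat). Nat) (succ (succ (succ zero))) (\(τ : Nat). \(r : Nat). r) (succ (succ zero)))) zero (elimNat (\(g : Nat). Nat) zero ((\(y : Pi (o : Nat). Pi (x : Nat). Nat). \(γ : Nat). y) (\(ζ : Nat). \(i : Nat). i) (succ (elimNat (\(θ : Nat). Nat) (succ (succ (succ zero))) (\(f : Nat). \(l : Nat). l) (succ (succ zero))))) zero)
  ~> (\(a : Nat). \(w : Nat). \(b : Nat). b) (succ (elimNat (\(q : Nat). Nat) (succ (succ (succ zero))) (\(δ : Nat). \(v : Nat). v) (succ (succ zero)))) zero (elimNat (\(d : Nat). Nat) zero ((\(τ : Pi (r : Nat). Pi (g : Nat). Nat). \(y : Nat). τ) (\(o : Nat). \(x : Nat). x) (succ (elimNat (\(γ : Nat). Nat) (succ (succ (succ zero))) (\(ζ : Nat). \(i : Nat). i) (succ (succ zero))))) zero)
  ~> (\(a : Nat). \(w : Nat). w) zero (elimNat (\(b : Nat). Nat) zero ((\(q : Pi (δ : Nat). Pi (v : Nat). Nat). \(d : Nat). q) (\(τ : Nat). \(r : Nat). r) (succ (elimNat (\(g : Nat). Nat) (succ (succ (succ zero))) (\(y : Nat). \(o : Nat). o) (succ (succ zero))))) zero)
  ~> (\(a : Nat). a) (elimNat (\(w : Nat). Nat) zero ((\(b : Pi (q : Nat). Pi (δ : Nat). Nat). \(v : Nat). b) (\(d : Nat). \(τ : Nat). τ) (succ (elimNat (\(r : Nat). Nat) (succ (succ (succ zero))) (\(g : Nat). \(y : Nat). y) (succ (succ zero))))) zero)
  ~> elimNat (\(a : Nat). Nat) zero ((\(w : Pi (b : Nat). Pi (q : Nat). Nat). \(δ : Nat). w) (\(v : Nat). \(d : Nat). d) (succ (elimNat (\(τ : Nat). Nat) (succ (succ (succ zero))) (\(r : Nat). \(g : Nat). g) (succ (succ zero))))) zero
  ~> zero
type:
  Nat


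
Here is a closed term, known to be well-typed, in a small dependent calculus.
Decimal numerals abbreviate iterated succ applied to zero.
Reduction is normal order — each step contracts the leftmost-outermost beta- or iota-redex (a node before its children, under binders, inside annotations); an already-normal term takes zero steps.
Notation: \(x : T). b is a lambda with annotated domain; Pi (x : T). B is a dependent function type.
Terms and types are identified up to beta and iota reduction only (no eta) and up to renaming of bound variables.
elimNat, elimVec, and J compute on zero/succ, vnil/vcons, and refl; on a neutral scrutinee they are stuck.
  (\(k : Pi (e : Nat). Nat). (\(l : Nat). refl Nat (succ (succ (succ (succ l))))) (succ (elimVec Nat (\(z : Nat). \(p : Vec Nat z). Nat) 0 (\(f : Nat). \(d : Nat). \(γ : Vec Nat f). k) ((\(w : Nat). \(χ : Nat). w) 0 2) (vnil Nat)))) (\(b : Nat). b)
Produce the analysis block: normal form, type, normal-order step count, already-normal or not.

reduced normal form:
  refl Nat 5
inferred type:
  Eq Nat 5 5
steps to reach normal form (normal order): 3
already normal: no
first contracted redex: a beta-redex


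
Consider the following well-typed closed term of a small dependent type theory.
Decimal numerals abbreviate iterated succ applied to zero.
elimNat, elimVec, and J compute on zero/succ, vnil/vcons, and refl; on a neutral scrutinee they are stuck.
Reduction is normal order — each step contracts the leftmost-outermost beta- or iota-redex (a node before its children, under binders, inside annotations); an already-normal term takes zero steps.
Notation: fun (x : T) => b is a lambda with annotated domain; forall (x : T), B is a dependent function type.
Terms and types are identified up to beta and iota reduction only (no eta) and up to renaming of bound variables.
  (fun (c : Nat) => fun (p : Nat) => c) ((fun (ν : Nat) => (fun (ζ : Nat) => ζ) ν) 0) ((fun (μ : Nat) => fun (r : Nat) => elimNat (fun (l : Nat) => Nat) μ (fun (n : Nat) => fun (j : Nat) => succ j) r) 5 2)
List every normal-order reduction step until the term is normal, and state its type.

normal-order reduction:
  (fun (c : Nat) => fun (p : Nat) => c) ((fun (ν : Nat) => (fun (ζ : Nat) => ζ) ν) 0) ((fun (μ : Nat) => fun (r : Nat) => elimNat (fun (l : Nat) => Nat) μ (fun (n : Nat) => fun (j : Nat) => succ j) r) 5 2)
  ~> (fun (c : Nat) => (fun (p : Nat) => (fun (ν : Nat) => ν) p) 0) ((fun (ζ : Nat) => fun (μ : Nat) => elimNat (fun (r : Nat) => Nat) ζ (fun (l : Nat) => fun (n : Nat) => succ n) μ) 5 2)
  ~> (fun (c : Nat) => (fun (p : Nat) => p) c) 0
  ~> (fun (c : Nat) => c) 0
  ~> 0
the term's type:
  Nat


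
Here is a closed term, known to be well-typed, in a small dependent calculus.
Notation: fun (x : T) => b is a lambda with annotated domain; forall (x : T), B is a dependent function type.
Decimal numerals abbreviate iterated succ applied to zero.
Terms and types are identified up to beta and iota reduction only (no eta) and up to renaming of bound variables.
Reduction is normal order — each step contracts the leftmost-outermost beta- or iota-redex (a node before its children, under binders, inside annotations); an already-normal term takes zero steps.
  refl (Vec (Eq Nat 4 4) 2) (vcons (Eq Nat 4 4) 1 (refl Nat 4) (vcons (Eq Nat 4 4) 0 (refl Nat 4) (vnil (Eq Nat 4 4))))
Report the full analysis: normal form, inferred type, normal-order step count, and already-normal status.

resulting normal form:
  refl (Vec (Eq Nat 4 4) 2) (vcons (Eq Nat 4 4) 1 (refl Nat 4) (vcons (Eq Nat 4 4) 0 (refl Nat 4) (vnil (Eq Nat 4 4))))
type:
  Eq (Vec (Eq Nat 4 4) 2) (vcons (Eq Nat 4 4) 1 (refl Nat 4) (vcons (Eq Nat 4 4) 0 (refl Nat 4) (vnil (Eq Nat 4 4)))) (vcons (Eq Nat 4 4) 1 (refl Nat 4) (vcons (Eq Nat 4 4) 0 (refl Nat 4) (vnil (Eq Nat 4 4))))
normal-order step count: 0
already normal: yes


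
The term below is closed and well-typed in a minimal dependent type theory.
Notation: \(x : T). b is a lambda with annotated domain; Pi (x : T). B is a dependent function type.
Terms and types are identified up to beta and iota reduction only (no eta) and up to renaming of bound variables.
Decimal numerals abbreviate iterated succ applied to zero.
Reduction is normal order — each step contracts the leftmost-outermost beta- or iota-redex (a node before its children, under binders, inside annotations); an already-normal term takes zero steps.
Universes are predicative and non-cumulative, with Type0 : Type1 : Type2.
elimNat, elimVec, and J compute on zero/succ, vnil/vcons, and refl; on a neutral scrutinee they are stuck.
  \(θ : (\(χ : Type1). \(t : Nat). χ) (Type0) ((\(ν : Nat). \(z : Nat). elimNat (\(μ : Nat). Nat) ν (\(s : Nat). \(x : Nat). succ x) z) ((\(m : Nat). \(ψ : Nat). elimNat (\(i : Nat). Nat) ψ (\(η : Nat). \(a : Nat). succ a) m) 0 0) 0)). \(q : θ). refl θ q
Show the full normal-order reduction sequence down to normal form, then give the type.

normal-order reduction sequence:
  \(θ : (\(χ : Type1). \(t : Nat). χ) (Type0) ((\(ν : Nat). \(z : Nat). elimNat (\(μ : Nat). Nat) ν (\(s : Nat). \(x : Nat). succ x) z) ((\(m : Nat). \(ψ : Nat). elimNat (\(i : Nat). Nat) ψ (\(η : Nat). \(a : Nat). succ a) m) 0 0) 0)). \(q : θ). refl θ q
  ~> \(θ : (\(χ : Nat). Type0) ((\(t : Nat). \(ν : Nat). elimNat (\(z : Nat). Nat) t (\(μ : Nat). \(s : Nat). succ s) ν) ((\(x : Nat). \(m : Nat). elimNat (\(ψ : Nat). Nat) m (\(i : Nat). \(η : Nat). succ η) x) 0 0) 0)). \(a : θ). refl θ a
  ~> \(θ : Type0). \(χ : θ). refl θ χ
inferred type:
  Pi (θ : Type0). Pi (χ : θ). Eq θ χ χ


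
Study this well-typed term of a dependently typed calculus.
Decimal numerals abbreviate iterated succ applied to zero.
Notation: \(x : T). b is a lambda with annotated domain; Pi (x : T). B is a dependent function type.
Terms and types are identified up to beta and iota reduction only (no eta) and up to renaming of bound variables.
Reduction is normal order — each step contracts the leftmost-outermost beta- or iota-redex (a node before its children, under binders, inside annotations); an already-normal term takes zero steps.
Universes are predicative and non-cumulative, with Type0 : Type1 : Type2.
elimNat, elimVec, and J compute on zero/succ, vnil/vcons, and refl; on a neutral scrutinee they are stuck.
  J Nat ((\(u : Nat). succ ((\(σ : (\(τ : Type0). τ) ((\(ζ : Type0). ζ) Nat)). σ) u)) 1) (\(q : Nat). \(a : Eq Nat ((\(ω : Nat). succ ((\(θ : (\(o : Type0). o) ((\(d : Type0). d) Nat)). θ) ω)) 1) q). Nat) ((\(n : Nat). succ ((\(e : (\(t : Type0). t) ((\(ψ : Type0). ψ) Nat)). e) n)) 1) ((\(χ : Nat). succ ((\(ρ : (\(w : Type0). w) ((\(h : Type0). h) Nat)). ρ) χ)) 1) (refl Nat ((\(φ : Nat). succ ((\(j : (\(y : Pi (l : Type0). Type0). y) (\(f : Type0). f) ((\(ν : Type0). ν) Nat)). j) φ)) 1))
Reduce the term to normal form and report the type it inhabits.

resulting normal form:
  2
inferred type:
  Nat
observation: reduction starts at a J iota-redex, and 3 normal-order steps reach the normal form.


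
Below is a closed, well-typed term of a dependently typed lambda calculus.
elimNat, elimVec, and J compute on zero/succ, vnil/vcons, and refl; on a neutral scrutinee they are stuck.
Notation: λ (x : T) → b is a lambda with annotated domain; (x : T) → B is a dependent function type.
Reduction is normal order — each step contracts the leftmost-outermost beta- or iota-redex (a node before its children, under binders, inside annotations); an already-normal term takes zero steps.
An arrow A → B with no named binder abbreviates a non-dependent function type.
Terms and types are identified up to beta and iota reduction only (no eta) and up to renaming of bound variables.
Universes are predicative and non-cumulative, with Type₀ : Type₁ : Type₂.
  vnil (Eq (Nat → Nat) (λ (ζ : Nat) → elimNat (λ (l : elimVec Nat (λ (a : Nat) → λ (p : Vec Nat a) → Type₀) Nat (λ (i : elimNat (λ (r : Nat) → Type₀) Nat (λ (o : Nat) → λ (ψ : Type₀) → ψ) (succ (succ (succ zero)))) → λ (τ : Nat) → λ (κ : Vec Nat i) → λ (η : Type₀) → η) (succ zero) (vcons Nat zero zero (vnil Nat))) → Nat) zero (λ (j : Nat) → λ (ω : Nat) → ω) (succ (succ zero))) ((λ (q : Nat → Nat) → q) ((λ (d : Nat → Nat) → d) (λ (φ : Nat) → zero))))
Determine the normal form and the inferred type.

resulting normal form:
  vnil (Eq (Nat → Nat) (λ (ζ : Nat) → zero) (λ (l : Nat) → zero))
the term's type:
  Vec (Eq (Nat → Nat) (λ (ζ : Nat) → zero) (λ (l : Nat) → zero)) zero


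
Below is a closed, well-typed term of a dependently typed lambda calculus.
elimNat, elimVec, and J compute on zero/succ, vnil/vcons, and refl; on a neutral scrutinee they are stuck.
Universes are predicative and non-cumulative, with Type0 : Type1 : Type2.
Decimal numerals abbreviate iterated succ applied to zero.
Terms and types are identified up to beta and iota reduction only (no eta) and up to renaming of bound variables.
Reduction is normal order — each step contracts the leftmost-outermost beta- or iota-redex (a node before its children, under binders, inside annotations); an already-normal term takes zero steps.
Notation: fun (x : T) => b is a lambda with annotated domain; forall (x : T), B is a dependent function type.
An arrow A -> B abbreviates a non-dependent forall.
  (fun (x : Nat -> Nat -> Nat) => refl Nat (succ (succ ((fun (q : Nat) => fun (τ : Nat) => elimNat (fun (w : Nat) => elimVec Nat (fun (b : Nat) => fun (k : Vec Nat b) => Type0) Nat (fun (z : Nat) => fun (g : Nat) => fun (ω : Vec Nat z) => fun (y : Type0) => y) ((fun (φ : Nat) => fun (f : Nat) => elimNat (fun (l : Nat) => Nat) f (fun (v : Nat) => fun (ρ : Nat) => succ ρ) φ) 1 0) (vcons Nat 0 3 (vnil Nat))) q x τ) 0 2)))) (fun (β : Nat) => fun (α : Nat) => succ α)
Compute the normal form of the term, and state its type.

reduced normal form:
  refl Nat 4
the term's type:
  Eq Nat 4 4
observation: the term reaches its normal form after 10 normal-order steps.


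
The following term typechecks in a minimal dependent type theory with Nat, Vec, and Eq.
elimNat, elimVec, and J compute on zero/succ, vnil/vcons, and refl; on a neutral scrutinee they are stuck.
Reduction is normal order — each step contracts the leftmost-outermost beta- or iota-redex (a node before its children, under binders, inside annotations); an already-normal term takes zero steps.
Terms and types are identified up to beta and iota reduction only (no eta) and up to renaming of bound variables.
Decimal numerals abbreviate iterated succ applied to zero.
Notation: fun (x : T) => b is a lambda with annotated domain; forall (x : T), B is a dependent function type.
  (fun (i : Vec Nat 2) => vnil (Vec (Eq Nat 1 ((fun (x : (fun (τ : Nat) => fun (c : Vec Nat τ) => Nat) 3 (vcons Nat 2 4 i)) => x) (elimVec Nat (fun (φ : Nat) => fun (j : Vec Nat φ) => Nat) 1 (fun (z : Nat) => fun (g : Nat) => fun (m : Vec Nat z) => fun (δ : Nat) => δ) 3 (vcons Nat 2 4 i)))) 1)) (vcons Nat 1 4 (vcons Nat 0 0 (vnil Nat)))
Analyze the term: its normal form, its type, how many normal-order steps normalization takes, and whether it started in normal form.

reduced normal form:
  vnil (Vec (Eq Nat 1 1) 1)
the term's type:
  Vec (Vec (Eq Nat 1 1) 1) 0
normal-order step count: 18
term was already normal: no
first redex: a beta-redex


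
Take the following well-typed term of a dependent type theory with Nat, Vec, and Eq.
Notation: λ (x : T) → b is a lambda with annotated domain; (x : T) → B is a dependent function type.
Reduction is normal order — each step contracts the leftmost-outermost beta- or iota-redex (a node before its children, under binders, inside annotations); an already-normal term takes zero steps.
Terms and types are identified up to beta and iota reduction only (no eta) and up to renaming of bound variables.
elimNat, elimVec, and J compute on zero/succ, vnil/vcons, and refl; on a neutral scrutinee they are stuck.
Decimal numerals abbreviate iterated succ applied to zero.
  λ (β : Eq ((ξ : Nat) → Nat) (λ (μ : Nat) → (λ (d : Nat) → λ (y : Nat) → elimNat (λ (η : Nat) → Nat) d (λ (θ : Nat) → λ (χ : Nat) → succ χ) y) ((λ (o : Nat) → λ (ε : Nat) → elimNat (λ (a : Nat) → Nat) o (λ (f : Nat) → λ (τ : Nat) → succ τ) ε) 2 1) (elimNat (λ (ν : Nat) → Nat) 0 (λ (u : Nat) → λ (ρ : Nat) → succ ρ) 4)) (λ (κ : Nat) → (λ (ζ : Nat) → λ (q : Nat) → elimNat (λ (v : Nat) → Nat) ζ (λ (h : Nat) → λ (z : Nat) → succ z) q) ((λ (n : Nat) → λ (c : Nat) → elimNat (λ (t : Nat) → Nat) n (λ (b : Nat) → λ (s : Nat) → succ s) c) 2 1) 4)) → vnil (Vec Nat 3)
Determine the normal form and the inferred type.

resulting normal form:
  λ (β : Eq ((ξ : Nat) → Nat) (λ (μ : Nat) → 7) (λ (d : Nat) → 7)) → vnil (Vec Nat 3)
type:
  (β : Eq ((ξ : Nat) → Nat) (λ (μ : Nat) → 7) (λ (d : Nat) → 7)) → Vec (Vec Nat 3) 0


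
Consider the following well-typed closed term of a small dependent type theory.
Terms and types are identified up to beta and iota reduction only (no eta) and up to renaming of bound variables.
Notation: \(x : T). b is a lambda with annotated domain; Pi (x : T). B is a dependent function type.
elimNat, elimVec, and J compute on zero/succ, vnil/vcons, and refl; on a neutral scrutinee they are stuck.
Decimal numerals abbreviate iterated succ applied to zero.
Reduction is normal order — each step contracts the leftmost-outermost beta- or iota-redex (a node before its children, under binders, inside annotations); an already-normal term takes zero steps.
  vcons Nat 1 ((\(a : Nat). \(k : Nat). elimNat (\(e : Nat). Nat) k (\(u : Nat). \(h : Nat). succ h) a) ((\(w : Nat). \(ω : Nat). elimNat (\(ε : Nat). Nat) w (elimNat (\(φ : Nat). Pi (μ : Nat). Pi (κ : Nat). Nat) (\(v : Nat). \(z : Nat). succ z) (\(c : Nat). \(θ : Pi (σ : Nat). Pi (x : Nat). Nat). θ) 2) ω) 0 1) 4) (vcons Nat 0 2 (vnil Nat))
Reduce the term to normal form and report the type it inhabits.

resulting normal form:
  vcons Nat 1 5 (vcons Nat 0 2 (vnil Nat))
the term's type:
  Vec Nat 2


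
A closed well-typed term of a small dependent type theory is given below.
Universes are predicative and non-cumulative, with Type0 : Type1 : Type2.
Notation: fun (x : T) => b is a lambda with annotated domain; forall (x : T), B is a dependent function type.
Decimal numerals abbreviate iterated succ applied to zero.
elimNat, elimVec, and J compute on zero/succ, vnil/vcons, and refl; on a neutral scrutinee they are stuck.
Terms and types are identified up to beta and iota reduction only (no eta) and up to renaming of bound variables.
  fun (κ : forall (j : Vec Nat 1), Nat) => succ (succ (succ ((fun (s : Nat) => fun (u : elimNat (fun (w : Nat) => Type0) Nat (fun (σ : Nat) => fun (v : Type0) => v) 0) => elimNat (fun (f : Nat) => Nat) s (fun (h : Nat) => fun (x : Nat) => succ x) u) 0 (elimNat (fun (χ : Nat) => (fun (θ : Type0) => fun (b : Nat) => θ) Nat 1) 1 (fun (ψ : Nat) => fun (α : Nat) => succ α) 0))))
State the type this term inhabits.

type:
  forall (κ : forall (j : Vec Nat 1), Nat), Nat


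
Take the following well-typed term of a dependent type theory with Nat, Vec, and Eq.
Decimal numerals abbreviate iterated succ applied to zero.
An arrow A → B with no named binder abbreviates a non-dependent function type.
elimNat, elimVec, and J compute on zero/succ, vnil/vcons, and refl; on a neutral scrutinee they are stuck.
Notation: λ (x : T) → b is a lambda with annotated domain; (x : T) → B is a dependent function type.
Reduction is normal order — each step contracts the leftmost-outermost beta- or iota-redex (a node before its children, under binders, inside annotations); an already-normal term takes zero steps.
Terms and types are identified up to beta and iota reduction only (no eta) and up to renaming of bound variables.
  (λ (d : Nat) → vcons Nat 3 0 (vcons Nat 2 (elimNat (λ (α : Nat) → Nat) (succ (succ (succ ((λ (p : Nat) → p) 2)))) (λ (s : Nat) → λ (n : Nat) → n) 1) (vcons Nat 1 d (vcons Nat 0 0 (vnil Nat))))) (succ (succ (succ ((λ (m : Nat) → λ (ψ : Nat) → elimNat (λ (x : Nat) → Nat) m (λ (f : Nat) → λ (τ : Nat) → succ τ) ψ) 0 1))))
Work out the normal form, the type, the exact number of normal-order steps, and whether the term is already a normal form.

normal form:
  vcons Nat 3 0 (vcons Nat 2 5 (vcons Nat 1 4 (vcons Nat 0 0 (vnil Nat))))
the term's type:
  Vec Nat 4
normal-order step count: 12
started in normal form: no
first contracted redex: a beta-redex


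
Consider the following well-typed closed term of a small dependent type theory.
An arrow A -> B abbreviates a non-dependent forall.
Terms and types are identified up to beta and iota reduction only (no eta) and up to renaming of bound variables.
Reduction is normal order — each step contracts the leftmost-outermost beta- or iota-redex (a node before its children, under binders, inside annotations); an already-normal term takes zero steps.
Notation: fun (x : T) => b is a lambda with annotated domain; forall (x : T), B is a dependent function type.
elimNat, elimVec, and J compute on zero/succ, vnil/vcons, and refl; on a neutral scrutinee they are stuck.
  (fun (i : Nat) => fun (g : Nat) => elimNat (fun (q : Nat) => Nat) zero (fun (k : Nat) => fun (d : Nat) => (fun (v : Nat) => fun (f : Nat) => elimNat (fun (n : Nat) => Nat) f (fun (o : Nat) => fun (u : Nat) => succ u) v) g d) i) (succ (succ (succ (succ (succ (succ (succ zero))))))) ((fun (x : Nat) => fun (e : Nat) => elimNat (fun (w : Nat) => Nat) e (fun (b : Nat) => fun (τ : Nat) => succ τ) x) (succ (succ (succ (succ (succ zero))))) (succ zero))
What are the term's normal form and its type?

resulting normal form:
  succ (succ (succ (succ (succ (succ (succ (succ (succ (succ (succ (succ (succ (succ (succ (succ (succ (succ (succ (succ (succ (succ (succ (succ (succ (succ (succ (succ (succ (succ (succ (succ (succ (succ (succ (succ (succ (succ (succ (succ (succ (succ zero)))))))))))))))))))))))))))))))))))))))))
inferred type:
  Nat
observation: normalization takes exactly 297 steps under the normal-order strategy.


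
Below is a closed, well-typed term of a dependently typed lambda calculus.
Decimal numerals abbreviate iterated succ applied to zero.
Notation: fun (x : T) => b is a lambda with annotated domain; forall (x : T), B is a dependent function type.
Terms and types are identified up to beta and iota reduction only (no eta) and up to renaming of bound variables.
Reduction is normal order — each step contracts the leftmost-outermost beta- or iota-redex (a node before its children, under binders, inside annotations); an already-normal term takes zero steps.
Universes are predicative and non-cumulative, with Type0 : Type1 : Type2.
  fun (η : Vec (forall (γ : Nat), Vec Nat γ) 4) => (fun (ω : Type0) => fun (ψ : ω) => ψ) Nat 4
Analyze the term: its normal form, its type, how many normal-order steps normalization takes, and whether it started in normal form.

reduced normal form:
  fun (η : Vec (forall (γ : Nat), Vec Nat γ) 4) => 4
the term's type:
  forall (η : Vec (forall (γ : Nat), Vec Nat γ) 4), Nat
steps to reach normal form (normal order): 2
already normal: no
first contracted redex: a beta-redex


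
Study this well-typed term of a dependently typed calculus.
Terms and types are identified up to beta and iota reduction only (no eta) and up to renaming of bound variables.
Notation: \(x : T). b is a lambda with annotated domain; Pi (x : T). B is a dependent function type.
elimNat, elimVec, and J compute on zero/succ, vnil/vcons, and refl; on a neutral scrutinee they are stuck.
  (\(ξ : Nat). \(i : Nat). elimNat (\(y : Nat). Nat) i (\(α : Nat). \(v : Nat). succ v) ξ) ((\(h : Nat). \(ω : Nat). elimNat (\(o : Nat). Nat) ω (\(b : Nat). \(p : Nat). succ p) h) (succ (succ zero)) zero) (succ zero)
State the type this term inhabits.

type:
  Nat


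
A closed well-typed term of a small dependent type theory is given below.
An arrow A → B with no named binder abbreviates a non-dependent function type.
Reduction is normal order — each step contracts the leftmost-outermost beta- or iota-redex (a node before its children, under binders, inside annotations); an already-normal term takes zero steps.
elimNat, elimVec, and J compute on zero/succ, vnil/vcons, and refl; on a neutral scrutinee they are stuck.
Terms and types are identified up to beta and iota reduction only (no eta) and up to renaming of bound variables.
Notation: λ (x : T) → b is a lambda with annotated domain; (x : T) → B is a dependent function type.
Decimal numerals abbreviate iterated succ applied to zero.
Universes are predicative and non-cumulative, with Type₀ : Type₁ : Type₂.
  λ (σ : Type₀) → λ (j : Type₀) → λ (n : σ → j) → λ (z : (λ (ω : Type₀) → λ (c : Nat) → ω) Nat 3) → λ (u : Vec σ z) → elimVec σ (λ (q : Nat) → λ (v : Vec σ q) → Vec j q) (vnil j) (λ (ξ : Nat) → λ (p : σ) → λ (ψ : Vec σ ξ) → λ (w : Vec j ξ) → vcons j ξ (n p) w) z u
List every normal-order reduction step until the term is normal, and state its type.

normal-order reduction:
  λ (σ : Type₀) → λ (j : Type₀) → λ (n : σ → j) → λ (z : (λ (ω : Type₀) → λ (c : Nat) → ω) Nat 3) → λ (u : Vec σ z) → elimVec σ (λ (q : Nat) → λ (v : Vec σ q) → Vec j q) (vnil j) (λ (ξ : Nat) → λ (p : σ) → λ (ψ : Vec σ ξ) → λ (w : Vec j ξ) → vcons j ξ (n p) w) z u
  ~> λ (σ : Type₀) → λ (j : Type₀) → λ (n : σ → j) → λ (z : (λ (ω : Nat) → Nat) 3) → λ (c : Vec σ z) → elimVec σ (λ (u : Nat) → λ (q : Vec σ u) → Vec j u) (vnil j) (λ (v : Nat) → λ (ξ : σ) → λ (p : Vec σ v) → λ (ψ : Vec j v) → vcons j v (n ξ) ψ) z c
  ~> λ (σ : Type₀) → λ (j : Type₀) → λ (n : σ → j) → λ (z : Nat) → λ (ω : Vec σ z) → elimVec σ (λ (c : Nat) → λ (u : Vec σ c) → Vec j c) (vnil j) (λ (q : Nat) → λ (v : σ) → λ (ξ : Vec σ q) → λ (p : Vec j q) → vcons j q (n v) p) z ω
type:
  (σ : Type₀) → (j : Type₀) → (σ → j) → (n : Nat) → Vec σ n → Vec j n


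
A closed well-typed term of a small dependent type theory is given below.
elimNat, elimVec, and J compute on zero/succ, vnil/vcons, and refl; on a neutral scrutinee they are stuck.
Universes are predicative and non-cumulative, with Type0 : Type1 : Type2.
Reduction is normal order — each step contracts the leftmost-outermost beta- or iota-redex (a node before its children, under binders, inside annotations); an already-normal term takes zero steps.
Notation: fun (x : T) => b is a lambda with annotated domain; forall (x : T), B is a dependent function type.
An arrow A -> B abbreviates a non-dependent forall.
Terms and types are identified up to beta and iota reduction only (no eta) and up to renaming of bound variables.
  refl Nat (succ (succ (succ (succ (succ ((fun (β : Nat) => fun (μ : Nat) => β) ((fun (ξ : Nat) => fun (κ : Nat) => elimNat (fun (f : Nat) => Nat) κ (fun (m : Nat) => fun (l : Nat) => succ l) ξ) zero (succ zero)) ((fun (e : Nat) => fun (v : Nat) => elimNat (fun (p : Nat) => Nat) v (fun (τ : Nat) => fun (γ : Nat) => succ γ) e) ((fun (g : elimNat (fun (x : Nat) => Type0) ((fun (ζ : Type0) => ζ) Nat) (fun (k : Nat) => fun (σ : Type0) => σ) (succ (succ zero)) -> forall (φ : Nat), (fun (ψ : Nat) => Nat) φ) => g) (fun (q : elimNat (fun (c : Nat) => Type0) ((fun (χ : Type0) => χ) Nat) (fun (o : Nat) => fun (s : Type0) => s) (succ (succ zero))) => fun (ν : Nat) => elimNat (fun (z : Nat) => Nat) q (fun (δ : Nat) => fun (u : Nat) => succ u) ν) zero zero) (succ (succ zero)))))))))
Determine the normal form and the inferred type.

normal form:
  refl Nat (succ (succ (succ (succ (succ (succ zero))))))
inferred type:
  Eq Nat (succ (succ (succ (succ (succ (succ zero)))))) (succ (succ (succ (succ (succ (succ zero))))))


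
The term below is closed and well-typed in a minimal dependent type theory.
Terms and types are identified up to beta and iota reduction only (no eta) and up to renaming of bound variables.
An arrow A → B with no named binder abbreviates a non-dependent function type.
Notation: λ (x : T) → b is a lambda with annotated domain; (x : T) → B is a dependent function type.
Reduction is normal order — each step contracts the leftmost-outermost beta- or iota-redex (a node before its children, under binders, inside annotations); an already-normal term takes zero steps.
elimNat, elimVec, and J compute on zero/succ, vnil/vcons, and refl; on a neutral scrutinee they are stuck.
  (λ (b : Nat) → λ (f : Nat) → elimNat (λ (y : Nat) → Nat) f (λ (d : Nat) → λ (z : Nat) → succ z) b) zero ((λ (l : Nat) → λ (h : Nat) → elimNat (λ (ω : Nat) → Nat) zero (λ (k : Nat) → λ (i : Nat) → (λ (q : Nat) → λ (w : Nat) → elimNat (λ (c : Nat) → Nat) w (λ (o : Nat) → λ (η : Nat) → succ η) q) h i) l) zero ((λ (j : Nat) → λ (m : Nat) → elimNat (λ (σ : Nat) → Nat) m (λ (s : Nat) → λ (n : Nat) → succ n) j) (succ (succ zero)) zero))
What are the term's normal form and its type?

normal form:
  zero
type:
  Nat
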